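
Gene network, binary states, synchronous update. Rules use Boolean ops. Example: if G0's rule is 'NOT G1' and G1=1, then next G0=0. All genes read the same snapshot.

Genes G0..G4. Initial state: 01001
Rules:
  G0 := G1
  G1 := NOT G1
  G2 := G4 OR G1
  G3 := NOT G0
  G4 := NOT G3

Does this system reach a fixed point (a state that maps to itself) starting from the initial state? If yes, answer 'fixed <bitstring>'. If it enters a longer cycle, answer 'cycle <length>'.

Step 0: 01001
Step 1: G0=G1=1 G1=NOT G1=NOT 1=0 G2=G4|G1=1|1=1 G3=NOT G0=NOT 0=1 G4=NOT G3=NOT 0=1 -> 10111
Step 2: G0=G1=0 G1=NOT G1=NOT 0=1 G2=G4|G1=1|0=1 G3=NOT G0=NOT 1=0 G4=NOT G3=NOT 1=0 -> 01100
Step 3: G0=G1=1 G1=NOT G1=NOT 1=0 G2=G4|G1=0|1=1 G3=NOT G0=NOT 0=1 G4=NOT G3=NOT 0=1 -> 10111
Cycle of length 2 starting at step 1 -> no fixed point

Answer: cycle 2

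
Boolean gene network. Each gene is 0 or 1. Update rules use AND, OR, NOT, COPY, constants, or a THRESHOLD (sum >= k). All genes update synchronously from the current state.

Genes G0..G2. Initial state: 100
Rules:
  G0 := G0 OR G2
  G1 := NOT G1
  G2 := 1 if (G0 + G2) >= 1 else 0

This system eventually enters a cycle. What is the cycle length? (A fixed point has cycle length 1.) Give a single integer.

Step 0: 100
Step 1: G0=G0|G2=1|0=1 G1=NOT G1=NOT 0=1 G2=(1+0>=1)=1 -> 111
Step 2: G0=G0|G2=1|1=1 G1=NOT G1=NOT 1=0 G2=(1+1>=1)=1 -> 101
Step 3: G0=G0|G2=1|1=1 G1=NOT G1=NOT 0=1 G2=(1+1>=1)=1 -> 111
State from step 3 equals state from step 1 -> cycle length 2

Answer: 2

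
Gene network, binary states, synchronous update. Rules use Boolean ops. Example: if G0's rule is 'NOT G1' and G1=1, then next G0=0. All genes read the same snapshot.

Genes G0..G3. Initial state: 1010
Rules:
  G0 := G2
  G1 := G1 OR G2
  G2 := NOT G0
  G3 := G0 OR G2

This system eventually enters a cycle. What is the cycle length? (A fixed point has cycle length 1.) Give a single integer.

Answer: 4

Derivation:
Step 0: 1010
Step 1: G0=G2=1 G1=G1|G2=0|1=1 G2=NOT G0=NOT 1=0 G3=G0|G2=1|1=1 -> 1101
Step 2: G0=G2=0 G1=G1|G2=1|0=1 G2=NOT G0=NOT 1=0 G3=G0|G2=1|0=1 -> 0101
Step 3: G0=G2=0 G1=G1|G2=1|0=1 G2=NOT G0=NOT 0=1 G3=G0|G2=0|0=0 -> 0110
Step 4: G0=G2=1 G1=G1|G2=1|1=1 G2=NOT G0=NOT 0=1 G3=G0|G2=0|1=1 -> 1111
Step 5: G0=G2=1 G1=G1|G2=1|1=1 G2=NOT G0=NOT 1=0 G3=G0|G2=1|1=1 -> 1101
State from step 5 equals state from step 1 -> cycle length 4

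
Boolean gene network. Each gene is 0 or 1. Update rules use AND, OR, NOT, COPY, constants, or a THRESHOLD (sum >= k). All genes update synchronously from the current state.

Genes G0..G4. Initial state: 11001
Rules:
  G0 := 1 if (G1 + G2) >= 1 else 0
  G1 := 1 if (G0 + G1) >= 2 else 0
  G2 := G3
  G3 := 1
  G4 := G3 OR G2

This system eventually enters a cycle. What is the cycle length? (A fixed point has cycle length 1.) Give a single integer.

Answer: 1

Derivation:
Step 0: 11001
Step 1: G0=(1+0>=1)=1 G1=(1+1>=2)=1 G2=G3=0 G3=1(const) G4=G3|G2=0|0=0 -> 11010
Step 2: G0=(1+0>=1)=1 G1=(1+1>=2)=1 G2=G3=1 G3=1(const) G4=G3|G2=1|0=1 -> 11111
Step 3: G0=(1+1>=1)=1 G1=(1+1>=2)=1 G2=G3=1 G3=1(const) G4=G3|G2=1|1=1 -> 11111
State from step 3 equals state from step 2 -> cycle length 1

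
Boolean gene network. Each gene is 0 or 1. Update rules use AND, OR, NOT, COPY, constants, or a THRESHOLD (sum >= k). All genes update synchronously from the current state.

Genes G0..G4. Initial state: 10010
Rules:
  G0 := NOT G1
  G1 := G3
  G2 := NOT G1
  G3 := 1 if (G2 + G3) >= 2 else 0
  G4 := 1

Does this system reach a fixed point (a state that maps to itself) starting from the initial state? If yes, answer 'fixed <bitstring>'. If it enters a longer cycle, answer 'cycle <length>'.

Answer: fixed 10101

Derivation:
Step 0: 10010
Step 1: G0=NOT G1=NOT 0=1 G1=G3=1 G2=NOT G1=NOT 0=1 G3=(0+1>=2)=0 G4=1(const) -> 11101
Step 2: G0=NOT G1=NOT 1=0 G1=G3=0 G2=NOT G1=NOT 1=0 G3=(1+0>=2)=0 G4=1(const) -> 00001
Step 3: G0=NOT G1=NOT 0=1 G1=G3=0 G2=NOT G1=NOT 0=1 G3=(0+0>=2)=0 G4=1(const) -> 10101
Step 4: G0=NOT G1=NOT 0=1 G1=G3=0 G2=NOT G1=NOT 0=1 G3=(1+0>=2)=0 G4=1(const) -> 10101
Fixed point reached at step 3: 10101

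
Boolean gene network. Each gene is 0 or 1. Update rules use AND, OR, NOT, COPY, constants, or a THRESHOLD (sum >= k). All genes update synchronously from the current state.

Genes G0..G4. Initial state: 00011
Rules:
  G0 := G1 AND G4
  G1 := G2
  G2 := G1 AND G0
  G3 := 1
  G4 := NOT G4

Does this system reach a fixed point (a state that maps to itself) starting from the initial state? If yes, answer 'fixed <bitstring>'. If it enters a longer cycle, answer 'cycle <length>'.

Answer: cycle 2

Derivation:
Step 0: 00011
Step 1: G0=G1&G4=0&1=0 G1=G2=0 G2=G1&G0=0&0=0 G3=1(const) G4=NOT G4=NOT 1=0 -> 00010
Step 2: G0=G1&G4=0&0=0 G1=G2=0 G2=G1&G0=0&0=0 G3=1(const) G4=NOT G4=NOT 0=1 -> 00011
Cycle of length 2 starting at step 0 -> no fixed point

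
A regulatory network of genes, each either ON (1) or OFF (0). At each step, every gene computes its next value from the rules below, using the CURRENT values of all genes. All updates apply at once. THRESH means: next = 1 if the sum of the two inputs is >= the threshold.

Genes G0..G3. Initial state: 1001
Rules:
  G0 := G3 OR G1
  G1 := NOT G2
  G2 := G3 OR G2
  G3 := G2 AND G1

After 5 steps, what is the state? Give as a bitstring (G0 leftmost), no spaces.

Step 1: G0=G3|G1=1|0=1 G1=NOT G2=NOT 0=1 G2=G3|G2=1|0=1 G3=G2&G1=0&0=0 -> 1110
Step 2: G0=G3|G1=0|1=1 G1=NOT G2=NOT 1=0 G2=G3|G2=0|1=1 G3=G2&G1=1&1=1 -> 1011
Step 3: G0=G3|G1=1|0=1 G1=NOT G2=NOT 1=0 G2=G3|G2=1|1=1 G3=G2&G1=1&0=0 -> 1010
Step 4: G0=G3|G1=0|0=0 G1=NOT G2=NOT 1=0 G2=G3|G2=0|1=1 G3=G2&G1=1&0=0 -> 0010
Step 5: G0=G3|G1=0|0=0 G1=NOT G2=NOT 1=0 G2=G3|G2=0|1=1 G3=G2&G1=1&0=0 -> 0010

0010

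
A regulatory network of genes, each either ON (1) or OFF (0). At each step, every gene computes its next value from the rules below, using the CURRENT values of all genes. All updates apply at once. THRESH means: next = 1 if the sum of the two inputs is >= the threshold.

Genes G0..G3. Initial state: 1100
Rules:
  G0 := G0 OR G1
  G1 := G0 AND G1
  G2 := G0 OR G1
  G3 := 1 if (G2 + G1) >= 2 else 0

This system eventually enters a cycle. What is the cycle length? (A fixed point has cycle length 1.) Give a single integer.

Answer: 1

Derivation:
Step 0: 1100
Step 1: G0=G0|G1=1|1=1 G1=G0&G1=1&1=1 G2=G0|G1=1|1=1 G3=(0+1>=2)=0 -> 1110
Step 2: G0=G0|G1=1|1=1 G1=G0&G1=1&1=1 G2=G0|G1=1|1=1 G3=(1+1>=2)=1 -> 1111
Step 3: G0=G0|G1=1|1=1 G1=G0&G1=1&1=1 G2=G0|G1=1|1=1 G3=(1+1>=2)=1 -> 1111
State from step 3 equals state from step 2 -> cycle length 1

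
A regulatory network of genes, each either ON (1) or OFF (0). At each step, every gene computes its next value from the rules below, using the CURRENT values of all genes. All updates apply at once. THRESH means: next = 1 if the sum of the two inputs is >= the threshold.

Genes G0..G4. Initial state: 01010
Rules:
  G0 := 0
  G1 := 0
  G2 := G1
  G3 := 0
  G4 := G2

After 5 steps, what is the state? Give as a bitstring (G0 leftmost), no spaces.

Step 1: G0=0(const) G1=0(const) G2=G1=1 G3=0(const) G4=G2=0 -> 00100
Step 2: G0=0(const) G1=0(const) G2=G1=0 G3=0(const) G4=G2=1 -> 00001
Step 3: G0=0(const) G1=0(const) G2=G1=0 G3=0(const) G4=G2=0 -> 00000
Step 4: G0=0(const) G1=0(const) G2=G1=0 G3=0(const) G4=G2=0 -> 00000
Step 5: G0=0(const) G1=0(const) G2=G1=0 G3=0(const) G4=G2=0 -> 00000

00000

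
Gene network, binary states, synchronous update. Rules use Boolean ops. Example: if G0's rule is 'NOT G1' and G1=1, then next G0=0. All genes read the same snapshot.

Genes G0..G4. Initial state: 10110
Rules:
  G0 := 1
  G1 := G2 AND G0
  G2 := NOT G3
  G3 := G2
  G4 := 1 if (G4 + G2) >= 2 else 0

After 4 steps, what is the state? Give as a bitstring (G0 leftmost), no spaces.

Step 1: G0=1(const) G1=G2&G0=1&1=1 G2=NOT G3=NOT 1=0 G3=G2=1 G4=(0+1>=2)=0 -> 11010
Step 2: G0=1(const) G1=G2&G0=0&1=0 G2=NOT G3=NOT 1=0 G3=G2=0 G4=(0+0>=2)=0 -> 10000
Step 3: G0=1(const) G1=G2&G0=0&1=0 G2=NOT G3=NOT 0=1 G3=G2=0 G4=(0+0>=2)=0 -> 10100
Step 4: G0=1(const) G1=G2&G0=1&1=1 G2=NOT G3=NOT 0=1 G3=G2=1 G4=(0+1>=2)=0 -> 11110

11110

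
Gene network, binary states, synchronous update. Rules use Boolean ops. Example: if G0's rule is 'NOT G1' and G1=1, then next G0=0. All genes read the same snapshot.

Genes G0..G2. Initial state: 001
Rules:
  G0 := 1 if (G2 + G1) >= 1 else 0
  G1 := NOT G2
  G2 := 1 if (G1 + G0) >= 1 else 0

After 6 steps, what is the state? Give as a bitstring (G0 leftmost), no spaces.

Step 1: G0=(1+0>=1)=1 G1=NOT G2=NOT 1=0 G2=(0+0>=1)=0 -> 100
Step 2: G0=(0+0>=1)=0 G1=NOT G2=NOT 0=1 G2=(0+1>=1)=1 -> 011
Step 3: G0=(1+1>=1)=1 G1=NOT G2=NOT 1=0 G2=(1+0>=1)=1 -> 101
Step 4: G0=(1+0>=1)=1 G1=NOT G2=NOT 1=0 G2=(0+1>=1)=1 -> 101
Step 5: G0=(1+0>=1)=1 G1=NOT G2=NOT 1=0 G2=(0+1>=1)=1 -> 101
Step 6: G0=(1+0>=1)=1 G1=NOT G2=NOT 1=0 G2=(0+1>=1)=1 -> 101

101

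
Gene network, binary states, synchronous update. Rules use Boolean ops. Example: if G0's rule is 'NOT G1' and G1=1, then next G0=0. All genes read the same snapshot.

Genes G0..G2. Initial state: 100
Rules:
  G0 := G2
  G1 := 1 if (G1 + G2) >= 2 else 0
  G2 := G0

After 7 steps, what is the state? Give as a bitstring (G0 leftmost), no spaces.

Step 1: G0=G2=0 G1=(0+0>=2)=0 G2=G0=1 -> 001
Step 2: G0=G2=1 G1=(0+1>=2)=0 G2=G0=0 -> 100
Step 3: G0=G2=0 G1=(0+0>=2)=0 G2=G0=1 -> 001
Step 4: G0=G2=1 G1=(0+1>=2)=0 G2=G0=0 -> 100
Step 5: G0=G2=0 G1=(0+0>=2)=0 G2=G0=1 -> 001
Step 6: G0=G2=1 G1=(0+1>=2)=0 G2=G0=0 -> 100
Step 7: G0=G2=0 G1=(0+0>=2)=0 G2=G0=1 -> 001

001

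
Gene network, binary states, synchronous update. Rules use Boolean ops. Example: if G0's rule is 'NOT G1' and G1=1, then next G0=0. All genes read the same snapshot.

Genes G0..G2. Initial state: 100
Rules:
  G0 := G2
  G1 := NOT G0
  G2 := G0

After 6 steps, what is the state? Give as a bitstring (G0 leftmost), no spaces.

Step 1: G0=G2=0 G1=NOT G0=NOT 1=0 G2=G0=1 -> 001
Step 2: G0=G2=1 G1=NOT G0=NOT 0=1 G2=G0=0 -> 110
Step 3: G0=G2=0 G1=NOT G0=NOT 1=0 G2=G0=1 -> 001
Step 4: G0=G2=1 G1=NOT G0=NOT 0=1 G2=G0=0 -> 110
Step 5: G0=G2=0 G1=NOT G0=NOT 1=0 G2=G0=1 -> 001
Step 6: G0=G2=1 G1=NOT G0=NOT 0=1 G2=G0=0 -> 110

110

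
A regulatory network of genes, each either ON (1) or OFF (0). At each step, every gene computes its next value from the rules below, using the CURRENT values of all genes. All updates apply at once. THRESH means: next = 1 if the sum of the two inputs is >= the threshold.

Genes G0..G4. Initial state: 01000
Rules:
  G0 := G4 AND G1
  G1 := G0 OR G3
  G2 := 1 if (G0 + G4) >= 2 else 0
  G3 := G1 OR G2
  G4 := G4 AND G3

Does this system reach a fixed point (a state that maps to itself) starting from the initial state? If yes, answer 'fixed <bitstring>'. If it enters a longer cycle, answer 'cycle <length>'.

Step 0: 01000
Step 1: G0=G4&G1=0&1=0 G1=G0|G3=0|0=0 G2=(0+0>=2)=0 G3=G1|G2=1|0=1 G4=G4&G3=0&0=0 -> 00010
Step 2: G0=G4&G1=0&0=0 G1=G0|G3=0|1=1 G2=(0+0>=2)=0 G3=G1|G2=0|0=0 G4=G4&G3=0&1=0 -> 01000
Cycle of length 2 starting at step 0 -> no fixed point

Answer: cycle 2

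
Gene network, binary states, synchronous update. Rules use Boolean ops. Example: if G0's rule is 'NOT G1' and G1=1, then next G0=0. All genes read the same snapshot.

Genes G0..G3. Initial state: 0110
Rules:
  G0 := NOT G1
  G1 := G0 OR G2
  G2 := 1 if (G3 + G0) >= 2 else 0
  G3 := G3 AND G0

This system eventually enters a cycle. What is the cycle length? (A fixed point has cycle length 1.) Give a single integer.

Step 0: 0110
Step 1: G0=NOT G1=NOT 1=0 G1=G0|G2=0|1=1 G2=(0+0>=2)=0 G3=G3&G0=0&0=0 -> 0100
Step 2: G0=NOT G1=NOT 1=0 G1=G0|G2=0|0=0 G2=(0+0>=2)=0 G3=G3&G0=0&0=0 -> 0000
Step 3: G0=NOT G1=NOT 0=1 G1=G0|G2=0|0=0 G2=(0+0>=2)=0 G3=G3&G0=0&0=0 -> 1000
Step 4: G0=NOT G1=NOT 0=1 G1=G0|G2=1|0=1 G2=(0+1>=2)=0 G3=G3&G0=0&1=0 -> 1100
Step 5: G0=NOT G1=NOT 1=0 G1=G0|G2=1|0=1 G2=(0+1>=2)=0 G3=G3&G0=0&1=0 -> 0100
State from step 5 equals state from step 1 -> cycle length 4

Answer: 4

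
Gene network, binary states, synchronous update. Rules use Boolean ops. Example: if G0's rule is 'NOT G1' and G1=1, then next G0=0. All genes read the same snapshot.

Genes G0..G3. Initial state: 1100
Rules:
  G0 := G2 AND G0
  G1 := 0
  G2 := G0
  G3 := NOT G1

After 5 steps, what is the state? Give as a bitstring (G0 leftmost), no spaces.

Step 1: G0=G2&G0=0&1=0 G1=0(const) G2=G0=1 G3=NOT G1=NOT 1=0 -> 0010
Step 2: G0=G2&G0=1&0=0 G1=0(const) G2=G0=0 G3=NOT G1=NOT 0=1 -> 0001
Step 3: G0=G2&G0=0&0=0 G1=0(const) G2=G0=0 G3=NOT G1=NOT 0=1 -> 0001
Step 4: G0=G2&G0=0&0=0 G1=0(const) G2=G0=0 G3=NOT G1=NOT 0=1 -> 0001
Step 5: G0=G2&G0=0&0=0 G1=0(const) G2=G0=0 G3=NOT G1=NOT 0=1 -> 0001

0001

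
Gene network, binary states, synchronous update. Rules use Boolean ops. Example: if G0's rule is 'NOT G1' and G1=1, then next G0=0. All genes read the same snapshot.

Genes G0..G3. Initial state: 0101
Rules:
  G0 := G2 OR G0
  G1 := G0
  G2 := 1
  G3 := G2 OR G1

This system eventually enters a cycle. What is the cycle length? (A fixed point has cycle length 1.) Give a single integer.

Step 0: 0101
Step 1: G0=G2|G0=0|0=0 G1=G0=0 G2=1(const) G3=G2|G1=0|1=1 -> 0011
Step 2: G0=G2|G0=1|0=1 G1=G0=0 G2=1(const) G3=G2|G1=1|0=1 -> 1011
Step 3: G0=G2|G0=1|1=1 G1=G0=1 G2=1(const) G3=G2|G1=1|0=1 -> 1111
Step 4: G0=G2|G0=1|1=1 G1=G0=1 G2=1(const) G3=G2|G1=1|1=1 -> 1111
State from step 4 equals state from step 3 -> cycle length 1

Answer: 1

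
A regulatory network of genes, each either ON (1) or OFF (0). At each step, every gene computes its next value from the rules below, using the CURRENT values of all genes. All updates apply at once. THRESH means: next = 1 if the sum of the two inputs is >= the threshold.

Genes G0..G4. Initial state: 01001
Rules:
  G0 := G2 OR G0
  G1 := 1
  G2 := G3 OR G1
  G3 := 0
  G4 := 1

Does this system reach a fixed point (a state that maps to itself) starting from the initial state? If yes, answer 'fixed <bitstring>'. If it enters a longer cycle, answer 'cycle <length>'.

Step 0: 01001
Step 1: G0=G2|G0=0|0=0 G1=1(const) G2=G3|G1=0|1=1 G3=0(const) G4=1(const) -> 01101
Step 2: G0=G2|G0=1|0=1 G1=1(const) G2=G3|G1=0|1=1 G3=0(const) G4=1(const) -> 11101
Step 3: G0=G2|G0=1|1=1 G1=1(const) G2=G3|G1=0|1=1 G3=0(const) G4=1(const) -> 11101
Fixed point reached at step 2: 11101

Answer: fixed 11101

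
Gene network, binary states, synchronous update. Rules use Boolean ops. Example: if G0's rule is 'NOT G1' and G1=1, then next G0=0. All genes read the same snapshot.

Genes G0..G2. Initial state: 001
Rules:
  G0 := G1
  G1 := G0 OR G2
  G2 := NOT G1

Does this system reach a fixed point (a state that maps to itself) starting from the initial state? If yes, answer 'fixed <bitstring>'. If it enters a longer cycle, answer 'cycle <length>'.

Answer: fixed 110

Derivation:
Step 0: 001
Step 1: G0=G1=0 G1=G0|G2=0|1=1 G2=NOT G1=NOT 0=1 -> 011
Step 2: G0=G1=1 G1=G0|G2=0|1=1 G2=NOT G1=NOT 1=0 -> 110
Step 3: G0=G1=1 G1=G0|G2=1|0=1 G2=NOT G1=NOT 1=0 -> 110
Fixed point reached at step 2: 110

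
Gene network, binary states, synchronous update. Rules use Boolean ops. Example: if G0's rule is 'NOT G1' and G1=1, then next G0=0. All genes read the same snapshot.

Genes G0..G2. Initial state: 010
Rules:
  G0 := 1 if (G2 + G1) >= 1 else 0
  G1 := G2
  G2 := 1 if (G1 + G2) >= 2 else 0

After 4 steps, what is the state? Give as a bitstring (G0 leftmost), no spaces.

Step 1: G0=(0+1>=1)=1 G1=G2=0 G2=(1+0>=2)=0 -> 100
Step 2: G0=(0+0>=1)=0 G1=G2=0 G2=(0+0>=2)=0 -> 000
Step 3: G0=(0+0>=1)=0 G1=G2=0 G2=(0+0>=2)=0 -> 000
Step 4: G0=(0+0>=1)=0 G1=G2=0 G2=(0+0>=2)=0 -> 000

000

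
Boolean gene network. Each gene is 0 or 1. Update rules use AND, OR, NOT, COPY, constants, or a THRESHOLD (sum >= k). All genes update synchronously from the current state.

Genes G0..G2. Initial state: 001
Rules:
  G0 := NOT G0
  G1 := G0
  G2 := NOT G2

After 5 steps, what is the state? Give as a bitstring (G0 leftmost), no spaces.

Step 1: G0=NOT G0=NOT 0=1 G1=G0=0 G2=NOT G2=NOT 1=0 -> 100
Step 2: G0=NOT G0=NOT 1=0 G1=G0=1 G2=NOT G2=NOT 0=1 -> 011
Step 3: G0=NOT G0=NOT 0=1 G1=G0=0 G2=NOT G2=NOT 1=0 -> 100
Step 4: G0=NOT G0=NOT 1=0 G1=G0=1 G2=NOT G2=NOT 0=1 -> 011
Step 5: G0=NOT G0=NOT 0=1 G1=G0=0 G2=NOT G2=NOT 1=0 -> 100

100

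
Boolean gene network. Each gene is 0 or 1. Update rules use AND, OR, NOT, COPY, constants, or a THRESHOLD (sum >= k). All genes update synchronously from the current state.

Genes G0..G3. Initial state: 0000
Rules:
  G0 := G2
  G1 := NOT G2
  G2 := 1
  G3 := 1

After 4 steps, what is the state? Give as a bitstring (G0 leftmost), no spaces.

Step 1: G0=G2=0 G1=NOT G2=NOT 0=1 G2=1(const) G3=1(const) -> 0111
Step 2: G0=G2=1 G1=NOT G2=NOT 1=0 G2=1(const) G3=1(const) -> 1011
Step 3: G0=G2=1 G1=NOT G2=NOT 1=0 G2=1(const) G3=1(const) -> 1011
Step 4: G0=G2=1 G1=NOT G2=NOT 1=0 G2=1(const) G3=1(const) -> 1011

1011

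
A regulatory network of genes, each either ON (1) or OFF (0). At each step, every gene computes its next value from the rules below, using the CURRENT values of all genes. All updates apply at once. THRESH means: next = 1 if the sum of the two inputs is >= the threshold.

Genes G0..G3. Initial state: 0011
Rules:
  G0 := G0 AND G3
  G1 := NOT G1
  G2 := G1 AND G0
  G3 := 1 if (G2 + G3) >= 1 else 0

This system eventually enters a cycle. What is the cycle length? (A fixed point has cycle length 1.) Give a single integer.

Step 0: 0011
Step 1: G0=G0&G3=0&1=0 G1=NOT G1=NOT 0=1 G2=G1&G0=0&0=0 G3=(1+1>=1)=1 -> 0101
Step 2: G0=G0&G3=0&1=0 G1=NOT G1=NOT 1=0 G2=G1&G0=1&0=0 G3=(0+1>=1)=1 -> 0001
Step 3: G0=G0&G3=0&1=0 G1=NOT G1=NOT 0=1 G2=G1&G0=0&0=0 G3=(0+1>=1)=1 -> 0101
State from step 3 equals state from step 1 -> cycle length 2

Answer: 2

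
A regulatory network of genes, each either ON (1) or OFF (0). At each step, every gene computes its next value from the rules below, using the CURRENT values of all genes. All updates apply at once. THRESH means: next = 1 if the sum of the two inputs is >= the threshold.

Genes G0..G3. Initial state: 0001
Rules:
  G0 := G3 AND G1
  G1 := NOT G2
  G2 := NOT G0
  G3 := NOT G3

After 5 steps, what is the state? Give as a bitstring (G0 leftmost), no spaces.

Step 1: G0=G3&G1=1&0=0 G1=NOT G2=NOT 0=1 G2=NOT G0=NOT 0=1 G3=NOT G3=NOT 1=0 -> 0110
Step 2: G0=G3&G1=0&1=0 G1=NOT G2=NOT 1=0 G2=NOT G0=NOT 0=1 G3=NOT G3=NOT 0=1 -> 0011
Step 3: G0=G3&G1=1&0=0 G1=NOT G2=NOT 1=0 G2=NOT G0=NOT 0=1 G3=NOT G3=NOT 1=0 -> 0010
Step 4: G0=G3&G1=0&0=0 G1=NOT G2=NOT 1=0 G2=NOT G0=NOT 0=1 G3=NOT G3=NOT 0=1 -> 0011
Step 5: G0=G3&G1=1&0=0 G1=NOT G2=NOT 1=0 G2=NOT G0=NOT 0=1 G3=NOT G3=NOT 1=0 -> 0010

0010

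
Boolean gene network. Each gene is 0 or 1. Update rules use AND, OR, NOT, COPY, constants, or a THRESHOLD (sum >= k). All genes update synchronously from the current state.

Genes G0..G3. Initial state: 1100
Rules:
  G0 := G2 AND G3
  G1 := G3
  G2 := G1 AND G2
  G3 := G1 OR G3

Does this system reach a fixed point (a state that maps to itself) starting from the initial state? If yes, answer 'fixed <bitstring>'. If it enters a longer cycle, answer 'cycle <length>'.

Step 0: 1100
Step 1: G0=G2&G3=0&0=0 G1=G3=0 G2=G1&G2=1&0=0 G3=G1|G3=1|0=1 -> 0001
Step 2: G0=G2&G3=0&1=0 G1=G3=1 G2=G1&G2=0&0=0 G3=G1|G3=0|1=1 -> 0101
Step 3: G0=G2&G3=0&1=0 G1=G3=1 G2=G1&G2=1&0=0 G3=G1|G3=1|1=1 -> 0101
Fixed point reached at step 2: 0101

Answer: fixed 0101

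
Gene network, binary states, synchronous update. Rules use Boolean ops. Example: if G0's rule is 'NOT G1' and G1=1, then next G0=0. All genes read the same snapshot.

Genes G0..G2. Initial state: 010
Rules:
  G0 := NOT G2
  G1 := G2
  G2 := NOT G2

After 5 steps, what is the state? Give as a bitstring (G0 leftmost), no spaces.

Step 1: G0=NOT G2=NOT 0=1 G1=G2=0 G2=NOT G2=NOT 0=1 -> 101
Step 2: G0=NOT G2=NOT 1=0 G1=G2=1 G2=NOT G2=NOT 1=0 -> 010
Step 3: G0=NOT G2=NOT 0=1 G1=G2=0 G2=NOT G2=NOT 0=1 -> 101
Step 4: G0=NOT G2=NOT 1=0 G1=G2=1 G2=NOT G2=NOT 1=0 -> 010
Step 5: G0=NOT G2=NOT 0=1 G1=G2=0 G2=NOT G2=NOT 0=1 -> 101

101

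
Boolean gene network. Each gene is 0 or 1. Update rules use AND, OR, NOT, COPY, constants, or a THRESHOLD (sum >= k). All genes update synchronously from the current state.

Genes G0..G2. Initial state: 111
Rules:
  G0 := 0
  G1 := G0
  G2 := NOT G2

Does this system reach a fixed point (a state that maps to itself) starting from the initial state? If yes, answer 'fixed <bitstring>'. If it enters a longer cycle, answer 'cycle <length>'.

Step 0: 111
Step 1: G0=0(const) G1=G0=1 G2=NOT G2=NOT 1=0 -> 010
Step 2: G0=0(const) G1=G0=0 G2=NOT G2=NOT 0=1 -> 001
Step 3: G0=0(const) G1=G0=0 G2=NOT G2=NOT 1=0 -> 000
Step 4: G0=0(const) G1=G0=0 G2=NOT G2=NOT 0=1 -> 001
Cycle of length 2 starting at step 2 -> no fixed point

Answer: cycle 2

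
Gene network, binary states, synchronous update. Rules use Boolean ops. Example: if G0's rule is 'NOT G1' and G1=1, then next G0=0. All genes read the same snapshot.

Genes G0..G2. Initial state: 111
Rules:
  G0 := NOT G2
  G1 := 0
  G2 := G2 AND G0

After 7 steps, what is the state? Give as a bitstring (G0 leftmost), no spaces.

Step 1: G0=NOT G2=NOT 1=0 G1=0(const) G2=G2&G0=1&1=1 -> 001
Step 2: G0=NOT G2=NOT 1=0 G1=0(const) G2=G2&G0=1&0=0 -> 000
Step 3: G0=NOT G2=NOT 0=1 G1=0(const) G2=G2&G0=0&0=0 -> 100
Step 4: G0=NOT G2=NOT 0=1 G1=0(const) G2=G2&G0=0&1=0 -> 100
Step 5: G0=NOT G2=NOT 0=1 G1=0(const) G2=G2&G0=0&1=0 -> 100
Step 6: G0=NOT G2=NOT 0=1 G1=0(const) G2=G2&G0=0&1=0 -> 100
Step 7: G0=NOT G2=NOT 0=1 G1=0(const) G2=G2&G0=0&1=0 -> 100

100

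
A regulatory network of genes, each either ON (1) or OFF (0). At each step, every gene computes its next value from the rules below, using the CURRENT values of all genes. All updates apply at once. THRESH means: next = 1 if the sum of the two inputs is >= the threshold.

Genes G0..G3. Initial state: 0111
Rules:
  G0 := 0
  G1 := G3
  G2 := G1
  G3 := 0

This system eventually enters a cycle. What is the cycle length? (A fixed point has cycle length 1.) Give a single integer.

Answer: 1

Derivation:
Step 0: 0111
Step 1: G0=0(const) G1=G3=1 G2=G1=1 G3=0(const) -> 0110
Step 2: G0=0(const) G1=G3=0 G2=G1=1 G3=0(const) -> 0010
Step 3: G0=0(const) G1=G3=0 G2=G1=0 G3=0(const) -> 0000
Step 4: G0=0(const) G1=G3=0 G2=G1=0 G3=0(const) -> 0000
State from step 4 equals state from step 3 -> cycle length 1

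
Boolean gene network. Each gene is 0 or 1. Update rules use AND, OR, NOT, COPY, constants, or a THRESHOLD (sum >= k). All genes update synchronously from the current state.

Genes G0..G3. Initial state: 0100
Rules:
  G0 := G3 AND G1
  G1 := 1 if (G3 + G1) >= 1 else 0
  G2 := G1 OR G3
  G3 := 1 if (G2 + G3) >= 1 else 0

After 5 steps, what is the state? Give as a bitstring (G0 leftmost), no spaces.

Step 1: G0=G3&G1=0&1=0 G1=(0+1>=1)=1 G2=G1|G3=1|0=1 G3=(0+0>=1)=0 -> 0110
Step 2: G0=G3&G1=0&1=0 G1=(0+1>=1)=1 G2=G1|G3=1|0=1 G3=(1+0>=1)=1 -> 0111
Step 3: G0=G3&G1=1&1=1 G1=(1+1>=1)=1 G2=G1|G3=1|1=1 G3=(1+1>=1)=1 -> 1111
Step 4: G0=G3&G1=1&1=1 G1=(1+1>=1)=1 G2=G1|G3=1|1=1 G3=(1+1>=1)=1 -> 1111
Step 5: G0=G3&G1=1&1=1 G1=(1+1>=1)=1 G2=G1|G3=1|1=1 G3=(1+1>=1)=1 -> 1111

1111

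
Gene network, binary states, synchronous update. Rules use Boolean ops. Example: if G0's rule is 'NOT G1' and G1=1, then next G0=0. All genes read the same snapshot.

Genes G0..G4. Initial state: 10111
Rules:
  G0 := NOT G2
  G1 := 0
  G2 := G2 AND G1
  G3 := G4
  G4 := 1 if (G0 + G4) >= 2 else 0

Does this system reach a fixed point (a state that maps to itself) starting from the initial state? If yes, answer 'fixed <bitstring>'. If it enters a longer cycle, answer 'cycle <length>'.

Answer: fixed 10000

Derivation:
Step 0: 10111
Step 1: G0=NOT G2=NOT 1=0 G1=0(const) G2=G2&G1=1&0=0 G3=G4=1 G4=(1+1>=2)=1 -> 00011
Step 2: G0=NOT G2=NOT 0=1 G1=0(const) G2=G2&G1=0&0=0 G3=G4=1 G4=(0+1>=2)=0 -> 10010
Step 3: G0=NOT G2=NOT 0=1 G1=0(const) G2=G2&G1=0&0=0 G3=G4=0 G4=(1+0>=2)=0 -> 10000
Step 4: G0=NOT G2=NOT 0=1 G1=0(const) G2=G2&G1=0&0=0 G3=G4=0 G4=(1+0>=2)=0 -> 10000
Fixed point reached at step 3: 10000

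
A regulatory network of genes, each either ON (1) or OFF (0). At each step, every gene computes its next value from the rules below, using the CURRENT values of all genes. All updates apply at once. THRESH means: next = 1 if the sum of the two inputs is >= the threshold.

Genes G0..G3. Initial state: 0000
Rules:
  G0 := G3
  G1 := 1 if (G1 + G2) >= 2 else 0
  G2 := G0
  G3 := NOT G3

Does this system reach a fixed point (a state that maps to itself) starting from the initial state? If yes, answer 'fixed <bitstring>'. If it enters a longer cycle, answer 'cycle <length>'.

Step 0: 0000
Step 1: G0=G3=0 G1=(0+0>=2)=0 G2=G0=0 G3=NOT G3=NOT 0=1 -> 0001
Step 2: G0=G3=1 G1=(0+0>=2)=0 G2=G0=0 G3=NOT G3=NOT 1=0 -> 1000
Step 3: G0=G3=0 G1=(0+0>=2)=0 G2=G0=1 G3=NOT G3=NOT 0=1 -> 0011
Step 4: G0=G3=1 G1=(0+1>=2)=0 G2=G0=0 G3=NOT G3=NOT 1=0 -> 1000
Cycle of length 2 starting at step 2 -> no fixed point

Answer: cycle 2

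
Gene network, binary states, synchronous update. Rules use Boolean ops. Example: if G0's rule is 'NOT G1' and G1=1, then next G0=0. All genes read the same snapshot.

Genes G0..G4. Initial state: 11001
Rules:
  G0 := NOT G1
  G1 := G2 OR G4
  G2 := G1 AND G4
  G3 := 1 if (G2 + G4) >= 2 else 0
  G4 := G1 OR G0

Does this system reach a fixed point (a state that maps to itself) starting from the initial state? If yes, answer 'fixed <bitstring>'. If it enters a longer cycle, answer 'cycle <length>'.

Step 0: 11001
Step 1: G0=NOT G1=NOT 1=0 G1=G2|G4=0|1=1 G2=G1&G4=1&1=1 G3=(0+1>=2)=0 G4=G1|G0=1|1=1 -> 01101
Step 2: G0=NOT G1=NOT 1=0 G1=G2|G4=1|1=1 G2=G1&G4=1&1=1 G3=(1+1>=2)=1 G4=G1|G0=1|0=1 -> 01111
Step 3: G0=NOT G1=NOT 1=0 G1=G2|G4=1|1=1 G2=G1&G4=1&1=1 G3=(1+1>=2)=1 G4=G1|G0=1|0=1 -> 01111
Fixed point reached at step 2: 01111

Answer: fixed 01111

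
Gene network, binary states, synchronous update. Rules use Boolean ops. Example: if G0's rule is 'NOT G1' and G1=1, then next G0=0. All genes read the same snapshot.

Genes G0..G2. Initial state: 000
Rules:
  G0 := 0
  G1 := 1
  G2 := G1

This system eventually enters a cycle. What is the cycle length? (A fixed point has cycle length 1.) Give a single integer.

Answer: 1

Derivation:
Step 0: 000
Step 1: G0=0(const) G1=1(const) G2=G1=0 -> 010
Step 2: G0=0(const) G1=1(const) G2=G1=1 -> 011
Step 3: G0=0(const) G1=1(const) G2=G1=1 -> 011
State from step 3 equals state from step 2 -> cycle length 1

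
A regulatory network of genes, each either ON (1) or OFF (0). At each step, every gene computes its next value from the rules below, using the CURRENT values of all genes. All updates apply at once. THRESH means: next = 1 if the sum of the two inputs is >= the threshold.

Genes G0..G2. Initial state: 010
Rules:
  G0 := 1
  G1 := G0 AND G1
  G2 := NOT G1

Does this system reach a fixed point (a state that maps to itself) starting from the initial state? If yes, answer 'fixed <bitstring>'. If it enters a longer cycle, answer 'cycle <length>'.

Step 0: 010
Step 1: G0=1(const) G1=G0&G1=0&1=0 G2=NOT G1=NOT 1=0 -> 100
Step 2: G0=1(const) G1=G0&G1=1&0=0 G2=NOT G1=NOT 0=1 -> 101
Step 3: G0=1(const) G1=G0&G1=1&0=0 G2=NOT G1=NOT 0=1 -> 101
Fixed point reached at step 2: 101

Answer: fixed 101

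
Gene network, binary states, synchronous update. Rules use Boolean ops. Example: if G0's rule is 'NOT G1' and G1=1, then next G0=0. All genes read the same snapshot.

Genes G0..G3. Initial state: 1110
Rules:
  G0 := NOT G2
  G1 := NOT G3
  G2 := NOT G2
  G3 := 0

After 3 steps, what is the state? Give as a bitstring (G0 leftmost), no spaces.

Step 1: G0=NOT G2=NOT 1=0 G1=NOT G3=NOT 0=1 G2=NOT G2=NOT 1=0 G3=0(const) -> 0100
Step 2: G0=NOT G2=NOT 0=1 G1=NOT G3=NOT 0=1 G2=NOT G2=NOT 0=1 G3=0(const) -> 1110
Step 3: G0=NOT G2=NOT 1=0 G1=NOT G3=NOT 0=1 G2=NOT G2=NOT 1=0 G3=0(const) -> 0100

0100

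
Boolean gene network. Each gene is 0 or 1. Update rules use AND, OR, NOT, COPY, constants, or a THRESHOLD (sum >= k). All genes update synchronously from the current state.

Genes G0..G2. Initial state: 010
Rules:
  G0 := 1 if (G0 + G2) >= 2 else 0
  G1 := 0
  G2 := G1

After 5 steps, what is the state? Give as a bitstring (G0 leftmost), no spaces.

Step 1: G0=(0+0>=2)=0 G1=0(const) G2=G1=1 -> 001
Step 2: G0=(0+1>=2)=0 G1=0(const) G2=G1=0 -> 000
Step 3: G0=(0+0>=2)=0 G1=0(const) G2=G1=0 -> 000
Step 4: G0=(0+0>=2)=0 G1=0(const) G2=G1=0 -> 000
Step 5: G0=(0+0>=2)=0 G1=0(const) G2=G1=0 -> 000

000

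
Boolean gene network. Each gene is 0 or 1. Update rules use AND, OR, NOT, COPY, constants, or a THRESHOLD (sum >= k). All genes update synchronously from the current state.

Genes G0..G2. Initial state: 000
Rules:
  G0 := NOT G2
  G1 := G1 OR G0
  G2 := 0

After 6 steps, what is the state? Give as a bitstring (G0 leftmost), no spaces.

Step 1: G0=NOT G2=NOT 0=1 G1=G1|G0=0|0=0 G2=0(const) -> 100
Step 2: G0=NOT G2=NOT 0=1 G1=G1|G0=0|1=1 G2=0(const) -> 110
Step 3: G0=NOT G2=NOT 0=1 G1=G1|G0=1|1=1 G2=0(const) -> 110
Step 4: G0=NOT G2=NOT 0=1 G1=G1|G0=1|1=1 G2=0(const) -> 110
Step 5: G0=NOT G2=NOT 0=1 G1=G1|G0=1|1=1 G2=0(const) -> 110
Step 6: G0=NOT G2=NOT 0=1 G1=G1|G0=1|1=1 G2=0(const) -> 110

110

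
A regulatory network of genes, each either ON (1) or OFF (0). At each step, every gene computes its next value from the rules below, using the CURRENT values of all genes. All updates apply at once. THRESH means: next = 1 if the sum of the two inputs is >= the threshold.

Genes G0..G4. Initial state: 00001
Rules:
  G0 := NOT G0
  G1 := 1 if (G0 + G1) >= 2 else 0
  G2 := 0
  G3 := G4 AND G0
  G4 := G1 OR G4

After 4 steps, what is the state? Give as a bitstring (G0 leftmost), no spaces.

Step 1: G0=NOT G0=NOT 0=1 G1=(0+0>=2)=0 G2=0(const) G3=G4&G0=1&0=0 G4=G1|G4=0|1=1 -> 10001
Step 2: G0=NOT G0=NOT 1=0 G1=(1+0>=2)=0 G2=0(const) G3=G4&G0=1&1=1 G4=G1|G4=0|1=1 -> 00011
Step 3: G0=NOT G0=NOT 0=1 G1=(0+0>=2)=0 G2=0(const) G3=G4&G0=1&0=0 G4=G1|G4=0|1=1 -> 10001
Step 4: G0=NOT G0=NOT 1=0 G1=(1+0>=2)=0 G2=0(const) G3=G4&G0=1&1=1 G4=G1|G4=0|1=1 -> 00011

00011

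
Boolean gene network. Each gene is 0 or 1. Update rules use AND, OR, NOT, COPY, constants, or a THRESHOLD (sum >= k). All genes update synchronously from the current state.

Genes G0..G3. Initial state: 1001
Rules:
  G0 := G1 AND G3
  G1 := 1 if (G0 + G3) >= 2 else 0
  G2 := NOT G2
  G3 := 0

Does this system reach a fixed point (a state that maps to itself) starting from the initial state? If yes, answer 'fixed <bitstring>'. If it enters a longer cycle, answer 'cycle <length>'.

Answer: cycle 2

Derivation:
Step 0: 1001
Step 1: G0=G1&G3=0&1=0 G1=(1+1>=2)=1 G2=NOT G2=NOT 0=1 G3=0(const) -> 0110
Step 2: G0=G1&G3=1&0=0 G1=(0+0>=2)=0 G2=NOT G2=NOT 1=0 G3=0(const) -> 0000
Step 3: G0=G1&G3=0&0=0 G1=(0+0>=2)=0 G2=NOT G2=NOT 0=1 G3=0(const) -> 0010
Step 4: G0=G1&G3=0&0=0 G1=(0+0>=2)=0 G2=NOT G2=NOT 1=0 G3=0(const) -> 0000
Cycle of length 2 starting at step 2 -> no fixed point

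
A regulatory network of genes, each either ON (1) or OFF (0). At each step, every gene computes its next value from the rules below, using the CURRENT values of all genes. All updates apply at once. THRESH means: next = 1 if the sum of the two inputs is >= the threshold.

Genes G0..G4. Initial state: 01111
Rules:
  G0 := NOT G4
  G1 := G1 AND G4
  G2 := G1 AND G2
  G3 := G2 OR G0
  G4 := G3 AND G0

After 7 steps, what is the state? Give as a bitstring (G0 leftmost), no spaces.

Step 1: G0=NOT G4=NOT 1=0 G1=G1&G4=1&1=1 G2=G1&G2=1&1=1 G3=G2|G0=1|0=1 G4=G3&G0=1&0=0 -> 01110
Step 2: G0=NOT G4=NOT 0=1 G1=G1&G4=1&0=0 G2=G1&G2=1&1=1 G3=G2|G0=1|0=1 G4=G3&G0=1&0=0 -> 10110
Step 3: G0=NOT G4=NOT 0=1 G1=G1&G4=0&0=0 G2=G1&G2=0&1=0 G3=G2|G0=1|1=1 G4=G3&G0=1&1=1 -> 10011
Step 4: G0=NOT G4=NOT 1=0 G1=G1&G4=0&1=0 G2=G1&G2=0&0=0 G3=G2|G0=0|1=1 G4=G3&G0=1&1=1 -> 00011
Step 5: G0=NOT G4=NOT 1=0 G1=G1&G4=0&1=0 G2=G1&G2=0&0=0 G3=G2|G0=0|0=0 G4=G3&G0=1&0=0 -> 00000
Step 6: G0=NOT G4=NOT 0=1 G1=G1&G4=0&0=0 G2=G1&G2=0&0=0 G3=G2|G0=0|0=0 G4=G3&G0=0&0=0 -> 10000
Step 7: G0=NOT G4=NOT 0=1 G1=G1&G4=0&0=0 G2=G1&G2=0&0=0 G3=G2|G0=0|1=1 G4=G3&G0=0&1=0 -> 10010

10010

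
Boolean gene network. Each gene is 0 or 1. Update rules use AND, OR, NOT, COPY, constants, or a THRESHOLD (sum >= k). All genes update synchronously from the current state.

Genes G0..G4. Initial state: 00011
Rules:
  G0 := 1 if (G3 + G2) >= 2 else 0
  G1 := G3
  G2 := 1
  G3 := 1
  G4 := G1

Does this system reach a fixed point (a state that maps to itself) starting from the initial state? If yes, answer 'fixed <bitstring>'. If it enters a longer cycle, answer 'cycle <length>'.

Step 0: 00011
Step 1: G0=(1+0>=2)=0 G1=G3=1 G2=1(const) G3=1(const) G4=G1=0 -> 01110
Step 2: G0=(1+1>=2)=1 G1=G3=1 G2=1(const) G3=1(const) G4=G1=1 -> 11111
Step 3: G0=(1+1>=2)=1 G1=G3=1 G2=1(const) G3=1(const) G4=G1=1 -> 11111
Fixed point reached at step 2: 11111

Answer: fixed 11111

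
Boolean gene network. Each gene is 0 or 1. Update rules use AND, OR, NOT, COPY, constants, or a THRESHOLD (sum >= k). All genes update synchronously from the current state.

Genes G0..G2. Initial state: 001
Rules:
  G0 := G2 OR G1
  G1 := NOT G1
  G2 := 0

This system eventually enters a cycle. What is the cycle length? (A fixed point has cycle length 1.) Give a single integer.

Answer: 2

Derivation:
Step 0: 001
Step 1: G0=G2|G1=1|0=1 G1=NOT G1=NOT 0=1 G2=0(const) -> 110
Step 2: G0=G2|G1=0|1=1 G1=NOT G1=NOT 1=0 G2=0(const) -> 100
Step 3: G0=G2|G1=0|0=0 G1=NOT G1=NOT 0=1 G2=0(const) -> 010
Step 4: G0=G2|G1=0|1=1 G1=NOT G1=NOT 1=0 G2=0(const) -> 100
State from step 4 equals state from step 2 -> cycle length 2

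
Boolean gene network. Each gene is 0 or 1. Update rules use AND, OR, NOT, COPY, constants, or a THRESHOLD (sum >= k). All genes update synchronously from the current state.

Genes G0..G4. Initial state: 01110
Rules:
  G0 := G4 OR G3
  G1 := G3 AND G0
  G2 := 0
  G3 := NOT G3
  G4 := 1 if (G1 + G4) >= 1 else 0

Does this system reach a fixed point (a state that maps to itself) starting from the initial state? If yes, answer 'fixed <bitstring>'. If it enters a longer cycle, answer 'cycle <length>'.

Answer: cycle 2

Derivation:
Step 0: 01110
Step 1: G0=G4|G3=0|1=1 G1=G3&G0=1&0=0 G2=0(const) G3=NOT G3=NOT 1=0 G4=(1+0>=1)=1 -> 10001
Step 2: G0=G4|G3=1|0=1 G1=G3&G0=0&1=0 G2=0(const) G3=NOT G3=NOT 0=1 G4=(0+1>=1)=1 -> 10011
Step 3: G0=G4|G3=1|1=1 G1=G3&G0=1&1=1 G2=0(const) G3=NOT G3=NOT 1=0 G4=(0+1>=1)=1 -> 11001
Step 4: G0=G4|G3=1|0=1 G1=G3&G0=0&1=0 G2=0(const) G3=NOT G3=NOT 0=1 G4=(1+1>=1)=1 -> 10011
Cycle of length 2 starting at step 2 -> no fixed point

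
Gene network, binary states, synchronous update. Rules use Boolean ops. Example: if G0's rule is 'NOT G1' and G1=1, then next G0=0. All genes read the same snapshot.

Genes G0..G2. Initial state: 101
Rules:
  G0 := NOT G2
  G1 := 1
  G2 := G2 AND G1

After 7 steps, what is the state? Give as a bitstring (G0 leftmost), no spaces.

Step 1: G0=NOT G2=NOT 1=0 G1=1(const) G2=G2&G1=1&0=0 -> 010
Step 2: G0=NOT G2=NOT 0=1 G1=1(const) G2=G2&G1=0&1=0 -> 110
Step 3: G0=NOT G2=NOT 0=1 G1=1(const) G2=G2&G1=0&1=0 -> 110
Step 4: G0=NOT G2=NOT 0=1 G1=1(const) G2=G2&G1=0&1=0 -> 110
Step 5: G0=NOT G2=NOT 0=1 G1=1(const) G2=G2&G1=0&1=0 -> 110
Step 6: G0=NOT G2=NOT 0=1 G1=1(const) G2=G2&G1=0&1=0 -> 110
Step 7: G0=NOT G2=NOT 0=1 G1=1(const) G2=G2&G1=0&1=0 -> 110

110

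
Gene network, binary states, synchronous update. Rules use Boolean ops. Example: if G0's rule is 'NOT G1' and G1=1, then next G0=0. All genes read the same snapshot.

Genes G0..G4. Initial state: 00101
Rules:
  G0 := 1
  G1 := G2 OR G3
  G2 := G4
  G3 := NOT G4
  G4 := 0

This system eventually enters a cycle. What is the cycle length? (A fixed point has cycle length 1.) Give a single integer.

Step 0: 00101
Step 1: G0=1(const) G1=G2|G3=1|0=1 G2=G4=1 G3=NOT G4=NOT 1=0 G4=0(const) -> 11100
Step 2: G0=1(const) G1=G2|G3=1|0=1 G2=G4=0 G3=NOT G4=NOT 0=1 G4=0(const) -> 11010
Step 3: G0=1(const) G1=G2|G3=0|1=1 G2=G4=0 G3=NOT G4=NOT 0=1 G4=0(const) -> 11010
State from step 3 equals state from step 2 -> cycle length 1

Answer: 1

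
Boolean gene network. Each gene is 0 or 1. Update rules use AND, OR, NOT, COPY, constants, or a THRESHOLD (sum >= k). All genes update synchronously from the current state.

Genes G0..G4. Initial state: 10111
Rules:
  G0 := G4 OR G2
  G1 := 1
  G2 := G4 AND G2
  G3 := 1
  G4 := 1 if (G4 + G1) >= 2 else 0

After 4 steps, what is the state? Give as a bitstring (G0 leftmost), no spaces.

Step 1: G0=G4|G2=1|1=1 G1=1(const) G2=G4&G2=1&1=1 G3=1(const) G4=(1+0>=2)=0 -> 11110
Step 2: G0=G4|G2=0|1=1 G1=1(const) G2=G4&G2=0&1=0 G3=1(const) G4=(0+1>=2)=0 -> 11010
Step 3: G0=G4|G2=0|0=0 G1=1(const) G2=G4&G2=0&0=0 G3=1(const) G4=(0+1>=2)=0 -> 01010
Step 4: G0=G4|G2=0|0=0 G1=1(const) G2=G4&G2=0&0=0 G3=1(const) G4=(0+1>=2)=0 -> 01010

01010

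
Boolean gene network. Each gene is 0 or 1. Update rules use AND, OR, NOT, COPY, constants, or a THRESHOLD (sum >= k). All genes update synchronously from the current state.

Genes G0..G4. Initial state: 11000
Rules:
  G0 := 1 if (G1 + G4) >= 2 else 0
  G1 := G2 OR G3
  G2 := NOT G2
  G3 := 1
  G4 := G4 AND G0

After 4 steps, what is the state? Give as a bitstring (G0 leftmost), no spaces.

Step 1: G0=(1+0>=2)=0 G1=G2|G3=0|0=0 G2=NOT G2=NOT 0=1 G3=1(const) G4=G4&G0=0&1=0 -> 00110
Step 2: G0=(0+0>=2)=0 G1=G2|G3=1|1=1 G2=NOT G2=NOT 1=0 G3=1(const) G4=G4&G0=0&0=0 -> 01010
Step 3: G0=(1+0>=2)=0 G1=G2|G3=0|1=1 G2=NOT G2=NOT 0=1 G3=1(const) G4=G4&G0=0&0=0 -> 01110
Step 4: G0=(1+0>=2)=0 G1=G2|G3=1|1=1 G2=NOT G2=NOT 1=0 G3=1(const) G4=G4&G0=0&0=0 -> 01010

01010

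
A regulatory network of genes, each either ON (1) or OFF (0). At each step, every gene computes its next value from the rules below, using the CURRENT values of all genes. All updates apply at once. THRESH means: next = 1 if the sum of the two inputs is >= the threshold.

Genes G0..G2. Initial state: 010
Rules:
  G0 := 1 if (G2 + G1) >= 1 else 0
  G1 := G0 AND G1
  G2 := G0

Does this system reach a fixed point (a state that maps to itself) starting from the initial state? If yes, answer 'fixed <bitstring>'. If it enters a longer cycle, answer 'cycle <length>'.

Answer: cycle 2

Derivation:
Step 0: 010
Step 1: G0=(0+1>=1)=1 G1=G0&G1=0&1=0 G2=G0=0 -> 100
Step 2: G0=(0+0>=1)=0 G1=G0&G1=1&0=0 G2=G0=1 -> 001
Step 3: G0=(1+0>=1)=1 G1=G0&G1=0&0=0 G2=G0=0 -> 100
Cycle of length 2 starting at step 1 -> no fixed point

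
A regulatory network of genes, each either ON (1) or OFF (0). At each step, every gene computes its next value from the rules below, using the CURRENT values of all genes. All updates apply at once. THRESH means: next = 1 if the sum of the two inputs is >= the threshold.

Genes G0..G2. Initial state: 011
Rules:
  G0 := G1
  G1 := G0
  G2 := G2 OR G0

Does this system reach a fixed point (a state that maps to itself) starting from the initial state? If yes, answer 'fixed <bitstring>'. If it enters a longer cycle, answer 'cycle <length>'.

Step 0: 011
Step 1: G0=G1=1 G1=G0=0 G2=G2|G0=1|0=1 -> 101
Step 2: G0=G1=0 G1=G0=1 G2=G2|G0=1|1=1 -> 011
Cycle of length 2 starting at step 0 -> no fixed point

Answer: cycle 2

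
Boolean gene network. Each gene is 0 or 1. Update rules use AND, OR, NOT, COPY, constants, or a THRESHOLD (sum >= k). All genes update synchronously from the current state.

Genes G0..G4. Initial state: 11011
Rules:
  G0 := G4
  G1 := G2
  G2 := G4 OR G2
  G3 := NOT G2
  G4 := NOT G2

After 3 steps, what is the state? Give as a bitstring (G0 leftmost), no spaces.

Step 1: G0=G4=1 G1=G2=0 G2=G4|G2=1|0=1 G3=NOT G2=NOT 0=1 G4=NOT G2=NOT 0=1 -> 10111
Step 2: G0=G4=1 G1=G2=1 G2=G4|G2=1|1=1 G3=NOT G2=NOT 1=0 G4=NOT G2=NOT 1=0 -> 11100
Step 3: G0=G4=0 G1=G2=1 G2=G4|G2=0|1=1 G3=NOT G2=NOT 1=0 G4=NOT G2=NOT 1=0 -> 01100

01100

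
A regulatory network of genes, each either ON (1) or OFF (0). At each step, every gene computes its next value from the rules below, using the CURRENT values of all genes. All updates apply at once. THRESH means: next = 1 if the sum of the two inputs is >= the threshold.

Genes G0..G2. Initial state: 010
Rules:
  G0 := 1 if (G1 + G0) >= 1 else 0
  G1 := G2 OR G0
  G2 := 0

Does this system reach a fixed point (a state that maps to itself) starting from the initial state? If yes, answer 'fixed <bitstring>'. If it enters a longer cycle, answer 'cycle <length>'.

Step 0: 010
Step 1: G0=(1+0>=1)=1 G1=G2|G0=0|0=0 G2=0(const) -> 100
Step 2: G0=(0+1>=1)=1 G1=G2|G0=0|1=1 G2=0(const) -> 110
Step 3: G0=(1+1>=1)=1 G1=G2|G0=0|1=1 G2=0(const) -> 110
Fixed point reached at step 2: 110

Answer: fixed 110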